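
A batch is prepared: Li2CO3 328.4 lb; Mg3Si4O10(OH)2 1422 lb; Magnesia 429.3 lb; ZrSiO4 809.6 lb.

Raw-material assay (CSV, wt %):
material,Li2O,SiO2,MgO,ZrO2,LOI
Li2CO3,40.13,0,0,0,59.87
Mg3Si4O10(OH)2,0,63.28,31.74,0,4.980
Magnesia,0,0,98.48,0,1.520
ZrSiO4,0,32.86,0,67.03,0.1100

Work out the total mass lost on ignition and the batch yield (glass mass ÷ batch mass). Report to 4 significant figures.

LOI loss = 274.8 lb; glass = 2714 lb; yield = 90.81%

Intermediates are shown rounded off to 4 significant figures as written. All arithmetic keeps exact precision at each step — every reported value receives exactly one rounding; all derived quantities, which include the totals, net glass mass, ignition loss, four oxide percentages, the yield, are carried in exact precision, exactly as shown in problem or answer, starting from the weights at 2714 lb of glass.
Material-by-material LOI:
  Li2CO3: 328.4 × 0.5987 = 196.6 lb
  Mg3Si4O10(OH)2: 1422 × 0.04980 = 70.82 lb
  Magnesia: 429.3 × 0.01520 = 6.525 lb
  ZrSiO4: 809.6 × 0.001100 = 0.8906 lb
Total LOI = 274.8 lb
Glass = batch − LOI = 2989 − 274.8 = 2714 lb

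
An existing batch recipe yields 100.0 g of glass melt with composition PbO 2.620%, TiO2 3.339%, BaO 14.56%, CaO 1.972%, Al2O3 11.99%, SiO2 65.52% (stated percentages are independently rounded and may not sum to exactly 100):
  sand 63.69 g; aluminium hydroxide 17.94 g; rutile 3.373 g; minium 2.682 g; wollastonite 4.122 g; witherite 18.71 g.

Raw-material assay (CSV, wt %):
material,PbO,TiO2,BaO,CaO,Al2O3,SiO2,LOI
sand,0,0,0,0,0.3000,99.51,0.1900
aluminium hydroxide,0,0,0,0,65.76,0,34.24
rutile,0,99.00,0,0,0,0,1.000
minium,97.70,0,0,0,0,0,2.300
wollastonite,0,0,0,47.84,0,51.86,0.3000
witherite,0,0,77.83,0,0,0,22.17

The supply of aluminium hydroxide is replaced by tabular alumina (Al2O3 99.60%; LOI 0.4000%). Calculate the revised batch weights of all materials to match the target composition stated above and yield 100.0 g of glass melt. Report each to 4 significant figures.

Revised batch per 100.0 g glass melt:
  sand: 63.69 g
  tabular alumina: 11.85 g
  rutile: 3.373 g
  minium: 2.682 g
  wollastonite: 4.122 g
  witherite: 18.71 g
Total batch = 104.4 g; LOI loss = 4.424 g

Values along the way are displayed (rounded to 4 significant digits) across the worked steps; each numeric step keeps full float precision throughout. Every reported number is rounded exactly once — derived quantities are re-derived at full float precision (net glass mass, yield, the totals, the six compositions, ignition loss) starting from the weights for 100.0 g of glass as set out in question or answer.
Target masses of each oxide per 100.0 g glass melt:
  PbO: 2.620% × 100.0 = 2.620 g
  TiO2: 3.339% × 100.0 = 3.339 g
  BaO: 14.56% × 100.0 = 14.56 g
  CaO: 1.972% × 100.0 = 1.972 g
  Al2O3: 11.99% × 100.0 = 11.99 g
  SiO2: 65.52% × 100.0 = 65.52 g
Oxide-by-oxide audit on the weights just shown, at the basis given (summed amounts equal target values modulo rounding of the values):
  PbO: 2.682·0.9770 = 2.620 g (target 2.620 g)
  TiO2: 3.373·0.9900 = 3.339 g (target 3.339 g)
  BaO: 18.71·0.7783 = 14.56 g (target 14.56 g)
  CaO: 4.122·0.4784 = 1.972 g (target 1.972 g)
  Al2O3: 63.69·0.003000 + 11.85·0.9960 = 11.99 g (target 11.99 g)
  SiO2: 63.69·0.9951 + 4.122·0.5186 = 65.52 g (target 65.52 g)
Glass-mass bookkeeping: whole batch net of LOI = 100.0 g (summing oxide targets gives 100.0 g; versus the stated basis of 100.0 g — gaps are rounding artifacts).
Adding the batch up: Σ batch = 104.4 g; Σ batch·LOI gives LOI loss = 4.424 g; yield, glass over the total, = 95.76%.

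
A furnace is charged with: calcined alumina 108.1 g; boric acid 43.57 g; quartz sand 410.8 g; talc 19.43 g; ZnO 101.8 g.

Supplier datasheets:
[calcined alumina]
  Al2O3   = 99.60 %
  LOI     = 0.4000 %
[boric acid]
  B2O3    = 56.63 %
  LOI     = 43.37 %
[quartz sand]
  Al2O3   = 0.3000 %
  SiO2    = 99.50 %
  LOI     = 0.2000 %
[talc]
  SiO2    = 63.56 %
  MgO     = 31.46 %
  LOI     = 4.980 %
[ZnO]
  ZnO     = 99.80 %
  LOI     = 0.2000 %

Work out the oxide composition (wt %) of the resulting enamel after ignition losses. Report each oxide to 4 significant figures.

In-progress results appear (rounded to four significant figures) when written out; every computation keeps full float precision all the way through. Every reported figure takes just one rounding. The derived quantities, including LOI, the totals, glass mass, five oxide percentages, the yield, are rebuilt using the weight values for 662.4 g of glass at exact precision as quoted within problem or answer.
Oxide-by-oxide delivered mass:
  Al2O3: 108.1·0.9960 + 410.8·0.003000 = 108.9 g
  SiO2: 410.8·0.9950 + 19.43·0.6356 = 421.1 g
  ZnO: 101.8·0.9980 = 101.6 g
  B2O3: 43.57·0.5663 = 24.67 g
  MgO: 19.43·0.3146 = 6.113 g
LOI: 108.1·0.004000 + 43.57·0.4337 + 410.8·0.002000 + 19.43·0.04980 + 101.8·0.002000 = 21.32 g
Net of LOI, the glass mass = 683.7 − 21.32 = 662.4 g (consistent with Σ oxide mass)
wt % = 100 × oxide mass / glass mass

Glass mass = 662.4 g (batch 683.7 − LOI 21.32).
Composition: Al2O3 16.44%, SiO2 63.57%, ZnO 15.34%, B2O3 3.725%, MgO 0.9228%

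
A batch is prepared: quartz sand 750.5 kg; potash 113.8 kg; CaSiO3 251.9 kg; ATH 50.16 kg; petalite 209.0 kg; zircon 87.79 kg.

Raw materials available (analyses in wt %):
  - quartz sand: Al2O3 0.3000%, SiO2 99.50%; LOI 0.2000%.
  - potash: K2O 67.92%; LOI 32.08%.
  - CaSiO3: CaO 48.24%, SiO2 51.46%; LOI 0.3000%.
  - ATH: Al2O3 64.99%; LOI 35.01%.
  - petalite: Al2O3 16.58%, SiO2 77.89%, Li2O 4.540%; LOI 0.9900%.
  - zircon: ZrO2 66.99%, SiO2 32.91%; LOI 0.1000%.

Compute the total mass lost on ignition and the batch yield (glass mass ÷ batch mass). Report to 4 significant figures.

LOI loss = 58.48 kg; glass = 1405 kg; yield = 96.00%

Mid-chain values are printed with 4-significant-figure rounding as written; every computation holds full precision in every operation. Every reported figure sees exactly one rounding — all derived quantities, which include the six compositions, totals, yield, glass mass, ignition loss, are re-derived at full float precision, precisely as stated by question or answer, using the weight values for 1405 kg of glass.
LOI of each material in turn:
  quartz sand: 750.5 × 0.002000 = 1.501 kg
  potash: 113.8 × 0.3208 = 36.51 kg
  CaSiO3: 251.9 × 0.003000 = 0.7557 kg
  ATH: 50.16 × 0.3501 = 17.56 kg
  petalite: 209.0 × 0.009900 = 2.069 kg
  zircon: 87.79 × 0.001000 = 0.08779 kg
Total LOI = 58.48 kg
Glass = batch − LOI = 1463 − 58.48 = 1405 kg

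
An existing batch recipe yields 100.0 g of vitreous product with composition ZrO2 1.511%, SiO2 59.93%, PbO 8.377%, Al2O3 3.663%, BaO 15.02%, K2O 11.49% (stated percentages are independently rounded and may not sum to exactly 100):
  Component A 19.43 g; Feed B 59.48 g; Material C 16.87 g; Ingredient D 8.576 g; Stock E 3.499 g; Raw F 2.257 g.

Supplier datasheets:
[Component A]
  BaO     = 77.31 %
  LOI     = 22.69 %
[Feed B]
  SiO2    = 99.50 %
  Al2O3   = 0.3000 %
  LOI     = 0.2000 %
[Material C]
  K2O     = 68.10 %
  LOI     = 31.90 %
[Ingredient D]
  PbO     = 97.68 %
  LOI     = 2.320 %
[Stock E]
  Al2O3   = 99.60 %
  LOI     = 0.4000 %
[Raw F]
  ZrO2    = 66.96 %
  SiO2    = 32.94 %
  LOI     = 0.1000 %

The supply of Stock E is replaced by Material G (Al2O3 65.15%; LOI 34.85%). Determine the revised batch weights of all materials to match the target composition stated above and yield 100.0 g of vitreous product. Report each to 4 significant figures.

Full float precision is kept at all times — rounding to 4 significant figures governs every in-between result as printed — every reported result is rounded just once — derived quantities (net glass mass, six oxide percentages, totals, yield, ignition loss) are recomputed at full float precision using the weight values for 100.0 g of glass as written in question or answer.
The oxide mass targets at 100.0 g vitreous product:
  ZrO2: 1.511% × 100.0 = 1.511 g
  SiO2: 59.93% × 100.0 = 59.93 g
  PbO: 8.377% × 100.0 = 8.377 g
  Al2O3: 3.663% × 100.0 = 3.663 g
  BaO: 15.02% × 100.0 = 15.02 g
  K2O: 11.49% × 100.0 = 11.49 g
Per-oxide balance check from the weights as reported, against the basis in use (every target is met by its sum modulo rounding of the values):
  ZrO2: 2.257·0.6696 = 1.511 g (target 1.511 g)
  SiO2: 59.48·0.9950 + 2.257·0.3294 = 59.93 g (target 59.93 g)
  PbO: 8.576·0.9768 = 8.377 g (target 8.377 g)
  Al2O3: 59.48·0.003000 + 5.348·0.6515 = 3.663 g (target 3.663 g)
  BaO: 19.43·0.7731 = 15.02 g (target 15.02 g)
  K2O: 16.87·0.6810 = 11.49 g (target 11.49 g)
The glass-mass cross-check: net batch after ignition = 99.99 g (summing oxide targets gives 99.99 g; with the basis standing at 100.0 g — deltas are rounding alone).
Batch total: Σ batch = 112.0 g; Σ batch·LOI gives LOI loss = 11.97 g; yield = glass ÷ total batch = 89.31%.

Revised batch per 100.0 g vitreous product:
  Component A: 19.43 g
  Feed B: 59.48 g
  Material C: 16.87 g
  Ingredient D: 8.576 g
  Material G: 5.348 g
  Raw F: 2.257 g
Total batch = 112.0 g; LOI loss = 11.97 g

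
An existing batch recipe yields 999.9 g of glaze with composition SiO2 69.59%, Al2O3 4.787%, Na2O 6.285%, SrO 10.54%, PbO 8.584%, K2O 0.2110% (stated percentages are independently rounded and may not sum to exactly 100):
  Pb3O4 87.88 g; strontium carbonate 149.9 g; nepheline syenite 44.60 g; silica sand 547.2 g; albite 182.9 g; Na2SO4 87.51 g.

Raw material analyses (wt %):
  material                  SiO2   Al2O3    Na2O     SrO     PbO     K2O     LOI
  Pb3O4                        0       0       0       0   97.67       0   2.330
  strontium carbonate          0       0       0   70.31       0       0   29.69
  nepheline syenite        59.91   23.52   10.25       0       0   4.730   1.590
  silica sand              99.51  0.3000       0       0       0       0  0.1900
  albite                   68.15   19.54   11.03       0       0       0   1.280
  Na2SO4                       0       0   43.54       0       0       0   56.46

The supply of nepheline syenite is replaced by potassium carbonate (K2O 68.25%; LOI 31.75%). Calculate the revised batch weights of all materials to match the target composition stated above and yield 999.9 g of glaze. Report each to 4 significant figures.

Intermediates are displayed, rounded to 4 significant figures, on the page; the working math maintains full precision in all steps — every reported number is rounded only once. Derived quantities are rebuilt from the batch weights per 999.9 g of glass at full float precision (glass mass, the six compositions, yield, totals, ignition loss) as written in the problem or the answer.
The oxide mass targets at 999.9 g glaze:
  SiO2: 69.59% × 999.9 = 695.8 g
  Al2O3: 4.787% × 999.9 = 47.87 g
  Na2O: 6.285% × 999.9 = 62.84 g
  SrO: 10.54% × 999.9 = 105.4 g
  PbO: 8.584% × 999.9 = 85.83 g
  K2O: 0.2110% × 999.9 = 2.110 g
Oxide-by-oxide audit given the weights on record, at the basis given (every target is met by its sum modulo rounding of the values):
  SiO2: 537.1·0.9951 + 236.7·0.6815 = 695.8 g (target 695.8 g)
  Al2O3: 537.1·0.003000 + 236.7·0.1954 = 47.86 g (target 47.87 g)
  Na2O: 236.7·0.1103 + 84.37·0.4354 = 62.84 g (target 62.84 g)
  SrO: 149.9·0.7031 = 105.4 g (target 105.4 g)
  PbO: 87.88·0.9767 = 85.83 g (target 85.83 g)
  K2O: 3.091·0.6825 = 2.110 g (target 2.110 g)
Glass-mass closure: Σ batch − LOI loss = 999.8 g (the Σ of target masses is 999.9 g; basis as stated: 999.9 g — rounding explains the deltas).
Adding the batch up: Σ batch = 1099 g; Σ batch·LOI gives LOI loss = 99.22 g; yield = glass ÷ total batch = 90.97%.

Revised batch per 999.9 g glaze:
  Pb3O4: 87.88 g
  strontium carbonate: 149.9 g
  potassium carbonate: 3.091 g
  silica sand: 537.1 g
  albite: 236.7 g
  Na2SO4: 84.37 g
Total batch = 1099 g; LOI loss = 99.22 g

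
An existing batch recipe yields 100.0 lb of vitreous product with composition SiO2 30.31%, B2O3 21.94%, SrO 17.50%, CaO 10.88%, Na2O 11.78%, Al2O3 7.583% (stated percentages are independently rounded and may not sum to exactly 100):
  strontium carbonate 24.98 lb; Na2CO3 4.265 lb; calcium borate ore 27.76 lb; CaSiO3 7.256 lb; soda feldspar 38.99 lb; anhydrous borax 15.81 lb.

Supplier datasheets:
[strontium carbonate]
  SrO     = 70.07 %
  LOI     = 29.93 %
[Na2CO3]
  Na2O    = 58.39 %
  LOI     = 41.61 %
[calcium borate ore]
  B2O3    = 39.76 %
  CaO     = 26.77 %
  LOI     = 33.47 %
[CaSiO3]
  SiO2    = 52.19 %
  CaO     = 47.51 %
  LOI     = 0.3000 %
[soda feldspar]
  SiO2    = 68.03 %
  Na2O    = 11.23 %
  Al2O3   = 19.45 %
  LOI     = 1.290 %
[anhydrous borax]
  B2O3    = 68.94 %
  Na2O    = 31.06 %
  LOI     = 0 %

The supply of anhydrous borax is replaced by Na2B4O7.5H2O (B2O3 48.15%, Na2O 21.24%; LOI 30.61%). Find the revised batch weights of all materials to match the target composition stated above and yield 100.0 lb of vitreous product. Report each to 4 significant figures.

The working math keeps full precision in every operation — working values appear, rounded to 4 significant digits, within the worked lines — every reported number is rounded exactly once. The derived quantities are carried at full precision (the totals, six oxide percentages, ignition loss, glass mass, yield) starting from the weights for 100.0 lb of glass, exactly as shown in problem or answer.
Oxide mass targets, per 100.0 lb vitreous product:
  SiO2: 30.31% × 100.0 = 30.31 lb
  B2O3: 21.94% × 100.0 = 21.94 lb
  SrO: 17.50% × 100.0 = 17.50 lb
  CaO: 10.88% × 100.0 = 10.88 lb
  Na2O: 11.78% × 100.0 = 11.78 lb
  Al2O3: 7.583% × 100.0 = 7.583 lb
Per-oxide balance check per the reported batch figures, on the stated basis (each sum matches its target mass given rounding of the digits):
  SiO2: 7.256·0.5219 + 38.99·0.6803 = 30.31 lb (target 30.31 lb)
  B2O3: 27.76·0.3976 + 22.64·0.4815 = 21.94 lb (target 21.94 lb)
  SrO: 24.98·0.7007 = 17.50 lb (target 17.50 lb)
  CaO: 27.76·0.2677 + 7.256·0.4751 = 10.88 lb (target 10.88 lb)
  Na2O: 4.441·0.5839 + 38.99·0.1123 + 22.64·0.2124 = 11.78 lb (target 11.78 lb)
  Al2O3: 38.99·0.1945 = 7.584 lb (target 7.583 lb)
Glass-mass sanity pass: net batch after ignition = 100.0 lb (the targets, summed, come to 99.99 lb; with the basis standing at 100.0 lb — a pure rounding effect).
Batch grand total — Σ batch = 126.1 lb; loss to ignition Σ batch·LOI = 26.07 lb; yield = glass ÷ total batch = 79.32%.

Revised batch per 100.0 lb vitreous product:
  strontium carbonate: 24.98 lb
  Na2CO3: 4.441 lb
  calcium borate ore: 27.76 lb
  CaSiO3: 7.256 lb
  soda feldspar: 38.99 lb
  Na2B4O7.5H2O: 22.64 lb
Total batch = 126.1 lb; LOI loss = 26.07 lb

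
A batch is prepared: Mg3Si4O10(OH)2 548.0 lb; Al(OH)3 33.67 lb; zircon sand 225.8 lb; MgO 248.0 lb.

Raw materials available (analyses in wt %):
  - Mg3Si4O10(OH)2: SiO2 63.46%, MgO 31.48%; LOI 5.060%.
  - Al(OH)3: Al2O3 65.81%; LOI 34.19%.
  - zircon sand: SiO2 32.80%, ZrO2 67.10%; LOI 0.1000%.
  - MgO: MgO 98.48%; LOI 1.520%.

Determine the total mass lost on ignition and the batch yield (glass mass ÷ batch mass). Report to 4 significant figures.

The whole derivation runs at exact precision from start to finish; the intermediate values are displayed rounded to four significant digits alongside each step. Every reported figure is rounded a single time; the derived quantities, including glass mass, ignition loss, the four compositions, totals, yield, are recomputed starting from the weights for 1012 lb of glass at full precision, as given in either problem or answer.
Loss on ignition, line by line:
  Mg3Si4O10(OH)2: 548.0 × 0.05060 = 27.73 lb
  Al(OH)3: 33.67 × 0.3419 = 11.51 lb
  zircon sand: 225.8 × 0.001000 = 0.2258 lb
  MgO: 248.0 × 0.01520 = 3.770 lb
Total LOI = 43.24 lb
Glass = batch − LOI = 1055 − 43.24 = 1012 lb

LOI loss = 43.24 lb; glass = 1012 lb; yield = 95.90%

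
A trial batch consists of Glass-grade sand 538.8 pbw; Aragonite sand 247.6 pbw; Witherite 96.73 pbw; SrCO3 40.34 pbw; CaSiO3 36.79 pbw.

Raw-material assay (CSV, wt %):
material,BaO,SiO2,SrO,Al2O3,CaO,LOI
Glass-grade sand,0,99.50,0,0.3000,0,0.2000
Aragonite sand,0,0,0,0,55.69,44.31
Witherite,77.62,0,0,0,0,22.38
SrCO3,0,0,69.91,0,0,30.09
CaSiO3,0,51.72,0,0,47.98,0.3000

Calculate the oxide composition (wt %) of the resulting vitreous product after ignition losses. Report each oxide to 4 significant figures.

Values along the way appear, with 4-significant-figure rounding, when written out — each numeric step holds full precision from start to finish. Every reported value is rounded a single time — the derived quantities, including five oxide percentages, glass mass, ignition loss, totals, yield, are rebuilt from the batch weights per 815.6 pbw of glass at exact precision, as written in either problem or answer.
Mass of each oxide from the mix:
  BaO: 96.73·0.7762 = 75.08 pbw
  SiO2: 538.8·0.9950 + 36.79·0.5172 = 555.1 pbw
  SrO: 40.34·0.6991 = 28.20 pbw
  Al2O3: 538.8·0.003000 = 1.616 pbw
  CaO: 247.6·0.5569 + 36.79·0.4798 = 155.5 pbw
LOI: 538.8·0.002000 + 247.6·0.4431 + 96.73·0.2238 + 40.34·0.3009 + 36.79·0.003000 = 144.7 pbw
Glass mass = batch − LOI = 960.3 − 144.7 = 815.6 pbw (equal to the oxide-mass sum)
percent by weight: oxide/glass ×100

Glass mass = 815.6 pbw (batch 960.3 − LOI 144.7).
Composition: BaO 9.206%, SiO2 68.07%, SrO 3.458%, Al2O3 0.1982%, CaO 19.07%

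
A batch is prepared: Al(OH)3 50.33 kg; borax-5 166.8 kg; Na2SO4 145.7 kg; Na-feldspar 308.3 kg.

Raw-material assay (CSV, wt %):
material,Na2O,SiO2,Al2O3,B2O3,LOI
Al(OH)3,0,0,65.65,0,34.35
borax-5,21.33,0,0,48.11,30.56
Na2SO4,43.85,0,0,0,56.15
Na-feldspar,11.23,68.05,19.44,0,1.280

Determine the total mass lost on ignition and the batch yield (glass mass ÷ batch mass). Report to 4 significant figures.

Each numeric step keeps full precision at each step; working values are displayed with 4-significant-figure rounding in the working. Every reported value is rounded exactly once. Derived quantities (net glass mass, ignition loss, four oxide percentages, yield, the totals) are re-derived in full float precision from the batch weights per 517.1 kg of glass as set out in the question or the answer.
Material-by-material LOI:
  Al(OH)3: 50.33 × 0.3435 = 17.29 kg
  borax-5: 166.8 × 0.3056 = 50.97 kg
  Na2SO4: 145.7 × 0.5615 = 81.81 kg
  Na-feldspar: 308.3 × 0.01280 = 3.946 kg
Total LOI = 154.0 kg
Glass = batch − LOI = 671.1 − 154.0 = 517.1 kg

LOI loss = 154.0 kg; glass = 517.1 kg; yield = 77.05%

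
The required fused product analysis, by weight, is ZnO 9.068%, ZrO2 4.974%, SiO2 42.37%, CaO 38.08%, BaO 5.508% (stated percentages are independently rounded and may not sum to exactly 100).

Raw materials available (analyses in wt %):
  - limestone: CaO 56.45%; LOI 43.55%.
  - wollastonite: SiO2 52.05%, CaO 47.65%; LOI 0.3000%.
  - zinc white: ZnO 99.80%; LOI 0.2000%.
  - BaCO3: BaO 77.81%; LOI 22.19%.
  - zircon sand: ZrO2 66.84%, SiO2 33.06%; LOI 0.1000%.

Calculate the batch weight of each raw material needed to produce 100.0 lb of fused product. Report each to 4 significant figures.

Batch per 100.0 lb fused product:
  limestone: 2.735 lb
  wollastonite: 76.68 lb
  zinc white: 9.086 lb
  BaCO3: 7.079 lb
  zircon sand: 7.442 lb
Total batch = 103.0 lb; LOI loss = 3.018 lb; yield = 97.07%

The intermediate values appear with 4-significant-digit rounding between the steps — all arithmetic keeps full float precision end to end — each reported result is rounded exactly once — all derived quantities (totals, LOI, the yield, glass mass, the five compositions) are recomputed from the weighed amounts for 100.0 lb of glass in full float precision, precisely as stated by the question or the answer.
Oxide mass targets, per 100.0 lb fused product:
  ZnO: 9.068% × 100.0 = 9.068 lb
  ZrO2: 4.974% × 100.0 = 4.974 lb
  SiO2: 42.37% × 100.0 = 42.37 lb
  CaO: 38.08% × 100.0 = 38.08 lb
  BaO: 5.508% × 100.0 = 5.508 lb
Balance tally, oxide-wise, working from each reported weight, for the quoted basis mass (sums match the target masses given rounding of the digits):
  ZnO: 9.086·0.9980 = 9.068 lb (target 9.068 lb)
  ZrO2: 7.442·0.6684 = 4.974 lb (target 4.974 lb)
  SiO2: 76.68·0.5205 + 7.442·0.3306 = 42.37 lb (target 42.37 lb)
  CaO: 2.735·0.5645 + 76.68·0.4765 = 38.08 lb (target 38.08 lb)
  BaO: 7.079·0.7781 = 5.508 lb (target 5.508 lb)
Glass-mass bookkeeping: whole batch net of LOI = 100.0 lb (the targets, summed, come to 100.0 lb; versus the stated basis of 100.0 lb — any gap is answer rounding).
Total batch = Σ batch = 103.0 lb; the LOI term Σ batch·LOI equals 3.018 lb; glass ÷ batch gives a yield of 97.07%.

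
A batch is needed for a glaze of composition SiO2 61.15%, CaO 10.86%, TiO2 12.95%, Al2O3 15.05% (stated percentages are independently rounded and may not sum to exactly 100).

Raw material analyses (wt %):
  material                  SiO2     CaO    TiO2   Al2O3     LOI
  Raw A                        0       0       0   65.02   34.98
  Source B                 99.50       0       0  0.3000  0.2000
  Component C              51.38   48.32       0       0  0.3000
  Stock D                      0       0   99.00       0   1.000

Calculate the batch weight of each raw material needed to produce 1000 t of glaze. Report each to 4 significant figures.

The whole derivation keeps exact precision at every stage — values along the way are shown rounded to four significant figures alongside each step; each reported result takes exactly one rounding; derived quantities (the yield, the four compositions, totals, ignition loss, glass mass) are computed using the weight values at 1000 t of glass at full float precision exactly as printed in the question or the answer.
Target masses of each oxide per 1000 t glaze:
  SiO2: 61.15% × 1000 = 611.5 t
  CaO: 10.86% × 1000 = 108.6 t
  TiO2: 12.95% × 1000 = 129.5 t
  Al2O3: 15.05% × 1000 = 150.5 t
A balance pass over the oxides, given the weights on record, versus the basis set out (summed amounts equal target values up to rounding of the answer):
  SiO2: 498.5·0.9950 + 224.8·0.5138 = 611.5 t (target 611.5 t)
  CaO: 224.8·0.4832 = 108.6 t (target 108.6 t)
  TiO2: 130.8·0.9900 = 129.5 t (target 129.5 t)
  Al2O3: 229.2·0.6502 + 498.5·0.003000 = 150.5 t (target 150.5 t)
Consistency of the glass mass: the batch minus its LOI: 1000 t (targets for the oxides total 1000 t; basis as stated: 1000 t — differing by rounding only).
Batch total: Σ batch = 1083 t; loss to ignition Σ batch·LOI = 83.15 t; yield: glass divided by total = 92.32%.

Batch per 1000 t glaze:
  Raw A: 229.2 t
  Source B: 498.5 t
  Component C: 224.8 t
  Stock D: 130.8 t
Total batch = 1083 t; LOI loss = 83.15 t; yield = 92.32%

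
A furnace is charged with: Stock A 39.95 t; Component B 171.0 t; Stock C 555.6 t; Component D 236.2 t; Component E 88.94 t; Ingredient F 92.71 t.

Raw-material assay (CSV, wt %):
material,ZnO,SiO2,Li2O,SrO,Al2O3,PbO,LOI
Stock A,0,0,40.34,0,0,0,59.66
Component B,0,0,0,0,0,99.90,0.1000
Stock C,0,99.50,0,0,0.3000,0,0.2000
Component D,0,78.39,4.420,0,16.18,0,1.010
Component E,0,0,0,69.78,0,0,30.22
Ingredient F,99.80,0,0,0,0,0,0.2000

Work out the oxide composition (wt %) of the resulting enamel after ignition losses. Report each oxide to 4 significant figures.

In-progress results are printed (rounded to 4 significant digits) alongside each step — exact precision is carried all the way through; every reported figure carries a single rounding; derived quantities, which include net glass mass, six oxide percentages, LOI, the yield, the totals, are recomputed in exact precision, exactly as shown in problem or answer, starting from the weights on 1130 t of glass.
Mass of each oxide from the mix:
  ZnO: 92.71·0.9980 = 92.52 t
  SiO2: 555.6·0.9950 + 236.2·0.7839 = 738.0 t
  Li2O: 39.95·0.4034 + 236.2·0.04420 = 26.56 t
  SrO: 88.94·0.6978 = 62.06 t
  Al2O3: 555.6·0.003000 + 236.2·0.1618 = 39.88 t
  PbO: 171.0·0.9990 = 170.8 t
LOI: 39.95·0.5966 + 171.0·0.001000 + 555.6·0.002000 + 236.2·0.01010 + 88.94·0.3022 + 92.71·0.002000 = 54.57 t
batch − LOI leaves glass = 1184 − 54.57 = 1130 t (consistent with Σ oxide mass)
each oxide over glass, ×100, is wt %

Glass mass = 1130 t (batch 1184 − LOI 54.57).
Composition: ZnO 8.189%, SiO2 65.32%, Li2O 2.350%, SrO 5.493%, Al2O3 3.530%, PbO 15.12%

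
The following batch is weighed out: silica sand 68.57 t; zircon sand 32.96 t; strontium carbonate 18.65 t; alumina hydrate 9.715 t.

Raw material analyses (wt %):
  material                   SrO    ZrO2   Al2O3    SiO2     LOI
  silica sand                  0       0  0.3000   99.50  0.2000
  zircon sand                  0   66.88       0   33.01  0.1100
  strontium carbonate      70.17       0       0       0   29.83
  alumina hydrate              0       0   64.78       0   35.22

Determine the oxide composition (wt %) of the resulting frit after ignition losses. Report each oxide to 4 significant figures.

The intermediate values are printed (rounded to 4 significant figures) as written. Each numeric step keeps full float precision at all times. Every reported number sees exactly one rounding; the derived quantities are carried in exact precision (totals, the four compositions, glass mass, yield, ignition loss) starting from the weights at 120.7 t of glass exactly as shown in question or answer.
What the batch supplies per oxide:
  SrO: 18.65·0.7017 = 13.09 t
  ZrO2: 32.96·0.6688 = 22.04 t
  Al2O3: 68.57·0.003000 + 9.715·0.6478 = 6.499 t
  SiO2: 68.57·0.9950 + 32.96·0.3301 = 79.11 t
LOI: 68.57·0.002000 + 32.96·0.001100 + 18.65·0.2983 + 9.715·0.3522 = 9.158 t
Glass mass = batch − LOI = 129.9 − 9.158 = 120.7 t (the oxide masses sum to this)
each wt % is 100 × oxide ÷ glass

Glass mass = 120.7 t (batch 129.9 − LOI 9.158).
Composition: SrO 10.84%, ZrO2 18.26%, Al2O3 5.383%, SiO2 65.52%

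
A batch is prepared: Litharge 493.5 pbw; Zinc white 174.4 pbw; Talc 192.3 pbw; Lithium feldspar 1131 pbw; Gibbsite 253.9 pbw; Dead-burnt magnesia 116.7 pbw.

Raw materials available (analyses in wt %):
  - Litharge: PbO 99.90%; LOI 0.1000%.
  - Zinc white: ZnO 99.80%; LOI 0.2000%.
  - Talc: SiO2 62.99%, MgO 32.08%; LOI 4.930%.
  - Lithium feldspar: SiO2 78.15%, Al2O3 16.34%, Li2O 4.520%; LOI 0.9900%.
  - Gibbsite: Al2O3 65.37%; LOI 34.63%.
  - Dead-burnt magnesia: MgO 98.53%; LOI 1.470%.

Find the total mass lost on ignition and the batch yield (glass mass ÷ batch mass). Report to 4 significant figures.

LOI loss = 111.2 pbw; glass = 2251 pbw; yield = 95.29%

In-progress results appear (rounded to 4 significant digits) in the printout — all internal work maintains full float precision at all times — exactly one rounding lands on every reported value; all derived quantities (six oxide percentages, net glass mass, the totals, LOI, the yield) are computed from the batch weights for 2251 pbw of glass at exact precision as quoted within problem or answer.
Loss on ignition, line by line:
  Litharge: 493.5 × 0.001000 = 0.4935 pbw
  Zinc white: 174.4 × 0.002000 = 0.3488 pbw
  Talc: 192.3 × 0.04930 = 9.480 pbw
  Lithium feldspar: 1131 × 0.009900 = 11.20 pbw
  Gibbsite: 253.9 × 0.3463 = 87.93 pbw
  Dead-burnt magnesia: 116.7 × 0.01470 = 1.715 pbw
Total LOI = 111.2 pbw
Glass = batch − LOI = 2362 − 111.2 = 2251 pbw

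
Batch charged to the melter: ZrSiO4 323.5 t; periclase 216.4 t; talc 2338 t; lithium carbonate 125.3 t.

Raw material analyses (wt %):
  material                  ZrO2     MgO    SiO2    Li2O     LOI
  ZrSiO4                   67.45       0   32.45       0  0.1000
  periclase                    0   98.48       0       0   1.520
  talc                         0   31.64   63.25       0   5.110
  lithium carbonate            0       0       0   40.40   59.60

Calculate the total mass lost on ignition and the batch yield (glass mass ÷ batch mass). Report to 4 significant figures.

LOI loss = 197.8 t; glass = 2805 t; yield = 93.41%

In-progress results appear (rounded to four significant figures) at each printed step; the working math carries exact precision from start to finish — each reported number takes a single rounding; the derived quantities, including totals, yield, the four compositions, ignition loss, glass mass, are carried from the weighed amounts per 2805 t of glass in full float precision exactly as printed in question or answer.
Ignition loss by material:
  ZrSiO4: 323.5 × 0.001000 = 0.3235 t
  periclase: 216.4 × 0.01520 = 3.289 t
  talc: 2338 × 0.05110 = 119.5 t
  lithium carbonate: 125.3 × 0.5960 = 74.68 t
Total LOI = 197.8 t
Glass = batch − LOI = 3003 − 197.8 = 2805 t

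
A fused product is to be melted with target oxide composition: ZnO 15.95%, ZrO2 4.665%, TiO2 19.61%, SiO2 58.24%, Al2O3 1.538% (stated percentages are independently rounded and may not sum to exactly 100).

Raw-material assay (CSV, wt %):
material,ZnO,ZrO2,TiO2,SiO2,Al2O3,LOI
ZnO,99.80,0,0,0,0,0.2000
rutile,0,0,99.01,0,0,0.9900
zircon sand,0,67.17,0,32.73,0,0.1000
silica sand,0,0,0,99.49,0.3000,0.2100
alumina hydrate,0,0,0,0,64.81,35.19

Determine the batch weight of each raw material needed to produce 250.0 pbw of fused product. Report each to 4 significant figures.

Batch per 250.0 pbw fused product:
  ZnO: 39.95 pbw
  rutile: 49.52 pbw
  zircon sand: 17.36 pbw
  silica sand: 140.6 pbw
  alumina hydrate: 5.282 pbw
Total batch = 252.7 pbw; LOI loss = 2.742 pbw; yield = 98.92%

Working values are displayed (rounded to 4 significant figures) between the steps. Every computation carries exact precision at each step. Every reported figure is rounded just once — derived quantities, which include yield, net glass mass, ignition loss, the totals, the five compositions, are computed in full precision, as given in the question or the answer, starting from the weights on 250.0 pbw of glass.
The oxide mass targets at 250.0 pbw fused product:
  ZnO: 15.95% × 250.0 = 39.88 pbw
  ZrO2: 4.665% × 250.0 = 11.66 pbw
  TiO2: 19.61% × 250.0 = 49.02 pbw
  SiO2: 58.24% × 250.0 = 145.6 pbw
  Al2O3: 1.538% × 250.0 = 3.845 pbw
Checking each oxide sum with the batch weights as given, relative to the basis at hand (every target is met by its sum up to rounding of the answer):
  ZnO: 39.95·0.9980 = 39.87 pbw (target 39.88 pbw)
  ZrO2: 17.36·0.6717 = 11.66 pbw (target 11.66 pbw)
  TiO2: 49.52·0.9901 = 49.03 pbw (target 49.02 pbw)
  SiO2: 17.36·0.3273 + 140.6·0.9949 = 145.6 pbw (target 145.6 pbw)
  Al2O3: 140.6·0.003000 + 5.282·0.6481 = 3.845 pbw (target 3.845 pbw)
Consistency of the glass mass: total charge less LOI = 250.0 pbw (oxide target masses add up to 250.0 pbw; the stated basis being 250.0 pbw — any gap is answer rounding).
Total batch = Σ batch = 252.7 pbw; LOI removed, Σ of batch·LOI: 2.742 pbw; yield: glass divided by total = 98.92%.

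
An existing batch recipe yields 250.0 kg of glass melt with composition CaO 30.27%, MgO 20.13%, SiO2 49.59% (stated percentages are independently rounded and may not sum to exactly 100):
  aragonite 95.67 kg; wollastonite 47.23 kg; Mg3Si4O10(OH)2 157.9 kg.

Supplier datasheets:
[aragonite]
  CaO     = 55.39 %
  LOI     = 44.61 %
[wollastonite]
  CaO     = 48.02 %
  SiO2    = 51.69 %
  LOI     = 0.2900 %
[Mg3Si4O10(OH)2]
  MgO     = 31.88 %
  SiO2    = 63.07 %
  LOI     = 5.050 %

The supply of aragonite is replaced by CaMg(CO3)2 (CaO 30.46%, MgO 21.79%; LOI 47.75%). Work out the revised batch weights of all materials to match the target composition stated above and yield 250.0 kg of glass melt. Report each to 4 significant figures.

Rounding to 4 significant figures extends to every working value as displayed; all internal work runs at full float precision at every stage; a single rounding produces each reported value. The derived quantities are rebuilt starting from the weights for 250.0 kg of glass at exact precision (ignition loss, three oxide percentages, the totals, net glass mass, the yield) exactly as printed in the problem or the answer.
Target masses of each oxide per 250.0 kg glass melt:
  CaO: 30.27% × 250.0 = 75.68 kg
  MgO: 20.13% × 250.0 = 50.32 kg
  SiO2: 49.59% × 250.0 = 124.0 kg
Sums-versus-targets review applying the batch weights above, relative to the basis at hand (sum by sum, the targets are met exact up to rounding of places):
  CaO: 75.16·0.3046 + 109.9·0.4802 = 75.67 kg (target 75.68 kg)
  MgO: 75.16·0.2179 + 106.5·0.3188 = 50.33 kg (target 50.32 kg)
  SiO2: 109.9·0.5169 + 106.5·0.6307 = 124.0 kg (target 124.0 kg)
Glass-mass bookkeeping: batch Σ − ignition loss = 250.0 kg (summing oxide targets gives 250.0 kg; the stated basis being 250.0 kg — rounding explains the deltas).
Summing the batch: Σ batch = 291.6 kg; LOI removed, Σ of batch·LOI: 41.59 kg; yield: glass divided by total = 85.74%.

Revised batch per 250.0 kg glass melt:
  CaMg(CO3)2: 75.16 kg
  wollastonite: 109.9 kg
  Mg3Si4O10(OH)2: 106.5 kg
Total batch = 291.6 kg; LOI loss = 41.59 kg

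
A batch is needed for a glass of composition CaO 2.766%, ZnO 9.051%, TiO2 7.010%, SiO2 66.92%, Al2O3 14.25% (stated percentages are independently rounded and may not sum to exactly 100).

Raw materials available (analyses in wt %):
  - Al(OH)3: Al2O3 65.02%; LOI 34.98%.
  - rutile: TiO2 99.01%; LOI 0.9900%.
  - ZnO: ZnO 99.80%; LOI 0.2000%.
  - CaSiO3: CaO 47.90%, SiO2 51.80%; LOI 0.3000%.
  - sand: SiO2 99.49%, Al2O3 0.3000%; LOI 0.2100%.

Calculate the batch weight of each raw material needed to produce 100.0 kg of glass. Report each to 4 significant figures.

All internal work holds exact precision all the way through. The intermediate values are displayed (rounded to 4 significant figures) between the steps; every reported figure is rounded a single time; derived quantities are computed starting from the weights at 100.0 kg of glass in exact precision (five oxide percentages, the yield, totals, net glass mass, LOI), as set out in the problem or answer text.
The oxide mass targets at 100.0 kg glass:
  CaO: 2.766% × 100.0 = 2.766 kg
  ZnO: 9.051% × 100.0 = 9.051 kg
  TiO2: 7.010% × 100.0 = 7.010 kg
  SiO2: 66.92% × 100.0 = 66.92 kg
  Al2O3: 14.25% × 100.0 = 14.25 kg
Sums-versus-targets review working from each reported weight, versus the basis set out (sum by sum, the targets are met inside rounding margins):
  CaO: 5.775·0.4790 = 2.766 kg (target 2.766 kg)
  ZnO: 9.069·0.9980 = 9.051 kg (target 9.051 kg)
  TiO2: 7.080·0.9901 = 7.010 kg (target 7.010 kg)
  SiO2: 5.775·0.5180 + 64.26·0.9949 = 66.92 kg (target 66.92 kg)
  Al2O3: 21.62·0.6502 + 64.26·0.003000 = 14.25 kg (target 14.25 kg)
Glass mass check: the batch minus its LOI: 100.0 kg (the targets, summed, come to 100.0 kg; the stated basis being 100.0 kg — differing by rounding only).
Total batch = Σ batch = 107.8 kg; LOI loss = Σ batch·LOI = 7.803 kg; yield, glass over the total, = 92.76%.

Batch per 100.0 kg glass:
  Al(OH)3: 21.62 kg
  rutile: 7.080 kg
  ZnO: 9.069 kg
  CaSiO3: 5.775 kg
  sand: 64.26 kg
Total batch = 107.8 kg; LOI loss = 7.803 kg; yield = 92.76%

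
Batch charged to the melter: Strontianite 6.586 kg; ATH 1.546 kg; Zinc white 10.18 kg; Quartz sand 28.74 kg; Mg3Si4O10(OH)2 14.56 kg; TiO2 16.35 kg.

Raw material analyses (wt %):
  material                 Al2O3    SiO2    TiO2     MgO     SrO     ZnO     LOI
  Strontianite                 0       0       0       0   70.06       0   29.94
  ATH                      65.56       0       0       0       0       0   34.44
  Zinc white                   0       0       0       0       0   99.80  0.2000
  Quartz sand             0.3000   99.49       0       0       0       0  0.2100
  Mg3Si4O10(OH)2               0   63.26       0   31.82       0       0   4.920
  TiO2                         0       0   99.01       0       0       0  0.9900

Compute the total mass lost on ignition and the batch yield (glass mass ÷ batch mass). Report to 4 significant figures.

LOI loss = 3.463 kg; glass = 74.50 kg; yield = 95.56%

Values along the way are printed, rounded to four significant figures, when written out; all internal work keeps exact precision from first step to last. Every reported number is rounded just once. All derived quantities (glass mass, totals, yield, six oxide percentages, ignition loss) are recomputed at full float precision using the weight values per 74.50 kg of glass, as quoted within either problem or answer.
Material-by-material LOI:
  Strontianite: 6.586 × 0.2994 = 1.972 kg
  ATH: 1.546 × 0.3444 = 0.5324 kg
  Zinc white: 10.18 × 0.002000 = 0.02036 kg
  Quartz sand: 28.74 × 0.002100 = 0.06035 kg
  Mg3Si4O10(OH)2: 14.56 × 0.04920 = 0.7164 kg
  TiO2: 16.35 × 0.009900 = 0.1619 kg
Total LOI = 3.463 kg
Glass = batch − LOI = 77.96 − 3.463 = 74.50 kg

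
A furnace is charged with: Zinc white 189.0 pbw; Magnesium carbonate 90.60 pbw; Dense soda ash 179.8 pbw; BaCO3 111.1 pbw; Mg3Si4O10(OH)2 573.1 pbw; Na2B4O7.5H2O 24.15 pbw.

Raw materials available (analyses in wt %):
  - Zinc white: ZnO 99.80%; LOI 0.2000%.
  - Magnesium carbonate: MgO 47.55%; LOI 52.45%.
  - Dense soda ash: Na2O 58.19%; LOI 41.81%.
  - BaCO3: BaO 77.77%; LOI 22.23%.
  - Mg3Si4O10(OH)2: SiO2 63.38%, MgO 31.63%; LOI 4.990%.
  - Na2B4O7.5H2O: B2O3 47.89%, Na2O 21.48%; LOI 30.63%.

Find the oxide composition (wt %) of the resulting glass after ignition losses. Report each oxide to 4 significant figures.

Full precision is held end to end — intermediates are shown, rounded to 4 significant figures, at each printed step; each reported figure takes just one rounding. Derived quantities are computed at full float precision (LOI, totals, net glass mass, yield, the six compositions) from the weighed amounts on 984.0 pbw of glass as given in the problem or answer text.
Oxide masses out of the charge:
  ZnO: 189.0·0.9980 = 188.6 pbw
  SiO2: 573.1·0.6338 = 363.2 pbw
  BaO: 111.1·0.7777 = 86.40 pbw
  B2O3: 24.15·0.4789 = 11.57 pbw
  Na2O: 179.8·0.5819 + 24.15·0.2148 = 109.8 pbw
  MgO: 90.60·0.4755 + 573.1·0.3163 = 224.4 pbw
LOI: 189.0·0.002000 + 90.60·0.5245 + 179.8·0.4181 + 111.1·0.2223 + 573.1·0.04990 + 24.15·0.3063 = 183.8 pbw
batch − LOI leaves glass = 1168 − 183.8 = 984.0 pbw (matching Σ of the oxides)
wt % = oxide mass / glass mass × 100

Glass mass = 984.0 pbw (batch 1168 − LOI 183.8).
Composition: ZnO 19.17%, SiO2 36.91%, BaO 8.781%, B2O3 1.175%, Na2O 11.16%, MgO 22.80%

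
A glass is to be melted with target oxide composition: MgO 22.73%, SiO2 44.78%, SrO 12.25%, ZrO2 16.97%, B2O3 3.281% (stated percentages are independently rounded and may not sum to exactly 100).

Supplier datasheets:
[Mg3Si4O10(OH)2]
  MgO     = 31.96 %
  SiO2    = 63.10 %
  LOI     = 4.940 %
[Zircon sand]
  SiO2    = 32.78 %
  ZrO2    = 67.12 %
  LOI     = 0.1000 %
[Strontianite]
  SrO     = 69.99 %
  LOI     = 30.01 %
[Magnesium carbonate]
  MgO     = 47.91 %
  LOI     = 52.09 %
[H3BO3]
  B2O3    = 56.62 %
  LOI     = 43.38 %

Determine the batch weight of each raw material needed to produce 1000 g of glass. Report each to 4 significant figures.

The working math runs at full precision in every operation; in-progress results are printed, rounded to 4 significant digits, in the printout — a single rounding completes each reported figure. All derived quantities (ignition loss, yield, five oxide percentages, totals, net glass mass) are carried at full precision from the batch weights at 1000 g of glass as quoted within the problem or answer text.
Oxide mass targets, per 1000 g glass:
  MgO: 22.73% × 1000 = 227.3 g
  SiO2: 44.78% × 1000 = 447.8 g
  SrO: 12.25% × 1000 = 122.5 g
  ZrO2: 16.97% × 1000 = 169.7 g
  B2O3: 3.281% × 1000 = 32.81 g
Sums-versus-targets review with the batch weights as given, against the basis in use (target by target, the sums agree given rounding of the digits):
  MgO: 578.3·0.3196 + 88.64·0.4791 = 227.3 g (target 227.3 g)
  SiO2: 578.3·0.6310 + 252.8·0.3278 = 447.8 g (target 447.8 g)
  SrO: 175.0·0.6999 = 122.5 g (target 122.5 g)
  ZrO2: 252.8·0.6712 = 169.7 g (target 169.7 g)
  B2O3: 57.95·0.5662 = 32.81 g (target 32.81 g)
Auditing the glass mass value: Σ batch − LOI loss = 1000 g (per-oxide target masses sum to 1000 g; versus the stated basis of 1000 g — rounding explains the deltas).
Batch grand total — Σ batch = 1153 g; the LOI term Σ batch·LOI equals 152.6 g; yield, glass over the total, = 86.76%.

Batch per 1000 g glass:
  Mg3Si4O10(OH)2: 578.3 g
  Zircon sand: 252.8 g
  Strontianite: 175.0 g
  Magnesium carbonate: 88.64 g
  H3BO3: 57.95 g
Total batch = 1153 g; LOI loss = 152.6 g; yield = 86.76%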